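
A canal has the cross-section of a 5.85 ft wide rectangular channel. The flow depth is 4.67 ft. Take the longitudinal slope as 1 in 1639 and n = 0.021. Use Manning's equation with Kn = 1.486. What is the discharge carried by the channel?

Q = 70.6 ft³/s

Flow area A = b·y = 5.85 × 4.67 = 27.32 ft². Wetted perimeter P = b + 2y = 5.85 + 2×4.67 = 15.19 ft.
Hydraulic radius R = A/P = 27.32/15.19 = 1.799 ft.
Manning's equation: Q = (1.486/n) A R^(2/3) S^(1/2) = (1.486/0.021) × 27.32 × 1.799^(2/3) × 0.0006101^(1/2) = 70.6 ft³/s.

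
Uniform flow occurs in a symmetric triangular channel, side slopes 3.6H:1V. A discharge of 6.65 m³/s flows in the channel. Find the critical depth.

y_c = 0.93 m

At critical depth, Q² T / (g A³) = 1, i.e. A³/T = Q²/g = 6.65²/9.81 = 4.508.
Try y = 0.669 m: A³/T = 0.8684 — short.
Try y = 1.13 m: A³/T = 11.94 — over.
Try y = 0.93 m: A³/T = 4.508 — ≈ 4.508.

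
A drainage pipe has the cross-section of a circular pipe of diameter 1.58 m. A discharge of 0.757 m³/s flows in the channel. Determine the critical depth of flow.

At critical depth, Q² T / (g A³) = 1, i.e. A³/T = Q²/g = 0.757²/9.81 = 0.05841.
Trying y = 0.328 m: A³/T = 0.01992 — too small.
Trying y = 0.505 m: A³/T = 0.1069 — too large.
Trying y = 0.432 m: A³/T = 0.05832 — matches.

y_c = 0.432 m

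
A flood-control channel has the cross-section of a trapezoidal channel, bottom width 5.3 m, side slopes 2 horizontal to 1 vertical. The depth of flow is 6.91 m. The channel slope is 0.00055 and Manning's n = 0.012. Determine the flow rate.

Q = 612 m³/s

With bottom width b = 5.3 m and side slope z = 2: A = (b + zy)y = (5.3 + 2×6.91)×6.91 = 132.1 m²; P = b + 2y√(1+z²) = 5.3 + 2×6.91×2.236 = 36.2 m.
Hydraulic radius R = A/P = 132.1/36.2 = 3.649 m.
Manning's equation: Q = (1/n) A R^(2/3) S^(1/2) = (1/0.012) × 132.1 × 3.649^(2/3) × 0.00055^(1/2) = 612 m³/s.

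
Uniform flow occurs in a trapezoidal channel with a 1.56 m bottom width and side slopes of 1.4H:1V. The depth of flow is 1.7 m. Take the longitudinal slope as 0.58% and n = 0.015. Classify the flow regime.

supercritical

With bottom width b = 1.56 m and side slope z = 1.4: A = (b + zy)y = (1.56 + 1.4×1.7)×1.7 = 6.698 m²; P = b + 2y√(1+z²) = 1.56 + 2×1.7×1.72 = 7.41 m.
Hydraulic radius R = A/P = 6.698/7.41 = 0.904 m.
V = (1/n) R^(2/3) √S = (1/0.015) × 0.904^(2/3) × √0.0058 = 4.747 m/s. Hydraulic depth D_h = A/T = 6.698/6.32 = 1.06 m.
Froude number Fr = V/√(g·D_h) = 4.747/√(9.81×1.06) = 1.47, which is greater than 1, so the flow is supercritical.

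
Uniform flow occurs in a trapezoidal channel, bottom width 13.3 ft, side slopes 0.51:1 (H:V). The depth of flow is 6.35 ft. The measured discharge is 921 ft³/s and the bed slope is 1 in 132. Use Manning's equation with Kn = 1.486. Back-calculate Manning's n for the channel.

With bottom width b = 13.3 ft and side slope z = 0.51: A = (b + zy)y = (13.3 + 0.51×6.35)×6.35 = 105 ft²; P = b + 2y√(1+z²) = 13.3 + 2×6.35×1.123 = 27.56 ft.
Hydraulic radius R = A/P = 105/27.56 = 3.811 ft.
Rearranging Manning's equation: n = (1.486/Q) A R^(2/3) S^(1/2) = (1.486/921) × 105 × 3.811^(2/3) × √0.007576 = 0.036.

n = 0.036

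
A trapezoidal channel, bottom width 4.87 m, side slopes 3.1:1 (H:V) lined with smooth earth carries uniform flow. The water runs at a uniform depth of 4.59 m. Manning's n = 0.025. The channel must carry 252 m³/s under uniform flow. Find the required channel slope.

With bottom width b = 4.87 m and side slope z = 3.1: A = (b + zy)y = (4.87 + 3.1×4.59)×4.59 = 87.66 m²; P = b + 2y√(1+z²) = 4.87 + 2×4.59×3.257 = 34.77 m.
Hydraulic radius R = A/P = 87.66/34.77 = 2.521 m.
From Manning's equation, S = [nQ / (1 A R^(2/3))]² = [0.025 × 252 / (1 × 87.66 × 2.521^(2/3))]² = 0.00151.

S = 0.00151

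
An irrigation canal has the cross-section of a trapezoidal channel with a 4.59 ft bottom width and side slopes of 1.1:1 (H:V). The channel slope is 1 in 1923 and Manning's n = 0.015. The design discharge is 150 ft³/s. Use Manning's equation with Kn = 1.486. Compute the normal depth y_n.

Manning's equation rearranged: A R^(2/3) = nQ / (1.486·√S) = 0.015 × 150 / (1.486 × √0.00052) = 66.4.
Trying y = 3.1 ft: A R^(2/3) = 36.65 — too small.
Trying y = 4.19 ft: A R^(2/3) = 66.4 — matches.

y_n = 4.19 ft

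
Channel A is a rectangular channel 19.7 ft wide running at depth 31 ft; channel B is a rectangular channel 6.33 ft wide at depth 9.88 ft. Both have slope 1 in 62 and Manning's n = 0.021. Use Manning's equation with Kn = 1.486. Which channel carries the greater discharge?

Channel A: Flow area A = b·y = 19.7 × 31 = 610.7 ft². Wetted perimeter P = b + 2y = 19.7 + 2×31 = 81.7 ft. Hydraulic radius R = A/P = 610.7/81.7 = 7.475 ft. Q_A = (1.486/0.021)·610.7·7.475^(2/3)·√0.01613 = 20980 ft³/s.
Channel B: Flow area A = b·y = 6.33 × 9.88 = 62.54 ft². Wetted perimeter P = b + 2y = 6.33 + 2×9.88 = 26.09 ft. Hydraulic radius R = A/P = 62.54/26.09 = 2.397 ft. Q_B = (1.486/0.021)·62.54·2.397^(2/3)·√0.01613 = 1007 ft³/s.
Q_A = 20980 ft³/s vs Q_B = 1007 ft³/s, so channel A carries more.

channel A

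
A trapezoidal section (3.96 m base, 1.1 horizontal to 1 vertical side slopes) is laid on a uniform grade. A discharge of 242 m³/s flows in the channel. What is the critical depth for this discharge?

y_c = 4.79 m

At critical depth, Q² T / (g A³) = 1, i.e. A³/T = Q²/g = 242²/9.81 = 5970.
Trying y = 5.43 m: A³/T = 9865 — high.
Trying y = 4.79 m: A³/T = 5959 — matches.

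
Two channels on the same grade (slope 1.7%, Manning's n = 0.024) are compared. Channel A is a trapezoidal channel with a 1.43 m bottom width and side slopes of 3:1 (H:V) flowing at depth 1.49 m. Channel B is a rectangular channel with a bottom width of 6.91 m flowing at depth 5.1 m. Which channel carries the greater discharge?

Channel A: With bottom width b = 1.43 m and side slope z = 3: A = (b + zy)y = (1.43 + 3×1.49)×1.49 = 8.791 m²; P = b + 2y√(1+z²) = 1.43 + 2×1.49×3.162 = 10.85 m. Hydraulic radius R = A/P = 8.791/10.85 = 0.81 m. Q_A = (1/0.024)·8.791·0.81^(2/3)·√0.017 = 41.5 m³/s.
Channel B: Flow area A = b·y = 6.91 × 5.1 = 35.24 m². Wetted perimeter P = b + 2y = 6.91 + 2×5.1 = 17.11 m. Hydraulic radius R = A/P = 35.24/17.11 = 2.06 m. Q_B = (1/0.024)·35.24·2.06^(2/3)·√0.017 = 309.9 m³/s.
Q_A = 41.5 m³/s vs Q_B = 309.9 m³/s, so channel B carries more.

channel B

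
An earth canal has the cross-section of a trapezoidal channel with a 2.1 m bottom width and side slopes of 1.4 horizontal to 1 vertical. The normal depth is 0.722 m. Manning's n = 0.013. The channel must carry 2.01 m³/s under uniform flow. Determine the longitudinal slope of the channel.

With bottom width b = 2.1 m and side slope z = 1.4: A = (b + zy)y = (2.1 + 1.4×0.722)×0.722 = 2.246 m²; P = b + 2y√(1+z²) = 2.1 + 2×0.722×1.72 = 4.584 m.
Hydraulic radius R = A/P = 2.246/4.584 = 0.4899 m.
From Manning's equation, S = [nQ / (1 A R^(2/3))]² = [0.013 × 2.01 / (1 × 2.246 × 0.4899^(2/3))]² = 0.00035.

S = 0.00035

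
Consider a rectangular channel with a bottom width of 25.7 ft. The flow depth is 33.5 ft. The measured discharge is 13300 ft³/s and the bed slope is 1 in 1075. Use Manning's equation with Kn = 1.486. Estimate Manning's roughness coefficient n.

Flow area A = b·y = 25.7 × 33.5 = 860.9 ft². Wetted perimeter P = b + 2y = 25.7 + 2×33.5 = 92.7 ft.
Hydraulic radius R = A/P = 860.9/92.7 = 9.287 ft.
Rearranging Manning's equation: n = (1.486/Q) A R^(2/3) S^(1/2) = (1.486/13300) × 860.9 × 9.287^(2/3) × √0.0009302 = 0.013.

n = 0.013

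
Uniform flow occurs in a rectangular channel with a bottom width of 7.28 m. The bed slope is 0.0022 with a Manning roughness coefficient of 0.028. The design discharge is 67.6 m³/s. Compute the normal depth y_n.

y_n = 3.7 m

Manning's equation rearranged: A R^(2/3) = nQ / (1·√S) = 0.028 × 67.6 / (√0.0022) = 40.35.
At y = 3.32 m: A R^(2/3) = 34.92 — short.
At y = 4.22 m: A R^(2/3) = 48.02 — over.
At y = 3.7 m: A R^(2/3) = 40.37 — close enough.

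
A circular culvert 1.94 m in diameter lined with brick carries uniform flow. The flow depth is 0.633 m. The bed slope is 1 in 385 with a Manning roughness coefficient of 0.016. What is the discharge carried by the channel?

Q = 1.34 m³/s

For a circular section of diameter D = 1.94 m at depth y = 0.633 m, the central angle is θ = 2 arccos(1 − 2y/D) = 2.432 rad. Then A = (D²/8)(θ − sin θ) = 0.8376 m² and P = Dθ/2 = 2.359 m.
Hydraulic radius R = A/P = 0.8376/2.359 = 0.3551 m.
Manning's equation: Q = (1/n) A R^(2/3) S^(1/2) = (1/0.016) × 0.8376 × 0.3551^(2/3) × 0.002597^(1/2) = 1.34 m³/s.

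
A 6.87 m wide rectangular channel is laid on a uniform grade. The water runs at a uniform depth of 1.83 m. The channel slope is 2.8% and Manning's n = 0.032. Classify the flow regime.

supercritical

Flow area A = b·y = 6.87 × 1.83 = 12.57 m². Wetted perimeter P = b + 2y = 6.87 + 2×1.83 = 10.53 m.
Hydraulic radius R = A/P = 12.57/10.53 = 1.194 m.
V = (1/n) R^(2/3) √S = (1/0.032) × 1.194^(2/3) × √0.028 = 5.885 m/s. Hydraulic depth D_h = A/T = 12.57/6.87 = 1.83 m.
Froude number Fr = V/√(g·D_h) = 5.885/√(9.81×1.83) = 1.39, which is greater than 1, so the flow is supercritical.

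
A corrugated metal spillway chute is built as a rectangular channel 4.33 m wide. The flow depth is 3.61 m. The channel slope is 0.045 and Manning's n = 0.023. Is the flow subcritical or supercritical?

supercritical

Flow area A = b·y = 4.33 × 3.61 = 15.63 m². Wetted perimeter P = b + 2y = 4.33 + 2×3.61 = 11.55 m.
Hydraulic radius R = A/P = 15.63/11.55 = 1.353 m.
V = (1/n) R^(2/3) √S = (1/0.023) × 1.353^(2/3) × √0.045 = 11.28 m/s. Hydraulic depth D_h = A/T = 15.63/4.33 = 3.61 m.
Froude number Fr = V/√(g·D_h) = 11.28/√(9.81×3.61) = 1.9, which is greater than 1, so the flow is supercritical.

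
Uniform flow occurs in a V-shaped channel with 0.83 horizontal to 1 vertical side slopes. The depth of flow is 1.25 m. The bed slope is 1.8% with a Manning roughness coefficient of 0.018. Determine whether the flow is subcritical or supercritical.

supercritical

For a triangular section with side slope z = 0.83: A = zy² = 0.83×1.25² = 1.297 m²; P = 2y√(1+z²) = 2×1.25×1.3 = 3.249 m.
Hydraulic radius R = A/P = 1.297/3.249 = 0.3992 m.
V = (1/n) R^(2/3) √S = (1/0.018) × 0.3992^(2/3) × √0.018 = 4.041 m/s. Hydraulic depth D_h = A/T = 1.297/2.075 = 0.625 m.
Froude number Fr = V/√(g·D_h) = 4.041/√(9.81×0.625) = 1.63, which is greater than 1, so the flow is supercritical.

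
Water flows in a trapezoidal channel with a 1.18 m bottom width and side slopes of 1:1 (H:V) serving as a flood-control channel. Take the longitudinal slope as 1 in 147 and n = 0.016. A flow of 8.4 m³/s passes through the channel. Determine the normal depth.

Manning's equation rearranged: A R^(2/3) = nQ / (1·√S) = 0.016 × 8.4 / (√0.006803) = 1.63.
Try y = 0.745 m: A R^(2/3) = 0.825 — too small.
Try y = 1.25 m: A R^(2/3) = 2.266 — too large.
Try y = 1.06 m: A R^(2/3) = 1.629 — close enough.

y_n = 1.06 m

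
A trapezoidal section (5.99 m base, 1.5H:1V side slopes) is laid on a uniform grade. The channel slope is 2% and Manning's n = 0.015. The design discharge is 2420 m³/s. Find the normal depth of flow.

y_n = 6.77 m

Manning's equation rearranged: A R^(2/3) = nQ / (1·√S) = 0.015 × 2420 / (√0.02) = 256.7.
Try y = 4.9 m: A R^(2/3) = 128.7 — short.
Try y = 6.77 m: A R^(2/3) = 256.5 — close enough.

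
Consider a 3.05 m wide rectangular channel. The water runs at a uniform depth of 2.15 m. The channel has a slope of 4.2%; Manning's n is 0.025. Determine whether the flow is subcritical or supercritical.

supercritical

Flow area A = b·y = 3.05 × 2.15 = 6.557 m². Wetted perimeter P = b + 2y = 3.05 + 2×2.15 = 7.35 m.
Hydraulic radius R = A/P = 6.557/7.35 = 0.8922 m.
V = (1/n) R^(2/3) √S = (1/0.025) × 0.8922^(2/3) × √0.042 = 7.597 m/s. Hydraulic depth D_h = A/T = 6.557/3.05 = 2.15 m.
Froude number Fr = V/√(g·D_h) = 7.597/√(9.81×2.15) = 1.65, which is greater than 1, so the flow is supercritical.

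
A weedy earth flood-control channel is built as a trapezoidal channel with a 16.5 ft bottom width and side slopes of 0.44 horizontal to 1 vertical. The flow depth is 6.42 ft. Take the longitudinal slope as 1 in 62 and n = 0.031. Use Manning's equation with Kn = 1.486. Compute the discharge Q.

Q = 1920 ft³/s

With bottom width b = 16.5 ft and side slope z = 0.44: A = (b + zy)y = (16.5 + 0.44×6.42)×6.42 = 124.1 ft²; P = b + 2y√(1+z²) = 16.5 + 2×6.42×1.093 = 30.53 ft.
Hydraulic radius R = A/P = 124.1/30.53 = 4.064 ft.
Manning's equation: Q = (1.486/n) A R^(2/3) S^(1/2) = (1.486/0.031) × 124.1 × 4.064^(2/3) × 0.01613^(1/2) = 1920 ft³/s.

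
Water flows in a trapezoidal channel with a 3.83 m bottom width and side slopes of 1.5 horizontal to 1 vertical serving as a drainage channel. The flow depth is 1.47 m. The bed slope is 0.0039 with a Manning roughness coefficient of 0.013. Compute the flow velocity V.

V = 4.71 m/s

With bottom width b = 3.83 m and side slope z = 1.5: A = (b + zy)y = (3.83 + 1.5×1.47)×1.47 = 8.871 m²; P = b + 2y√(1+z²) = 3.83 + 2×1.47×1.803 = 9.13 m.
Hydraulic radius R = A/P = 8.871/9.13 = 0.9717 m.
From Manning's equation, V = (1/n) R^(2/3) S^(1/2) = (1/0.013) × 0.9717^(2/3) × 0.0039^(1/2) = 4.71 m/s.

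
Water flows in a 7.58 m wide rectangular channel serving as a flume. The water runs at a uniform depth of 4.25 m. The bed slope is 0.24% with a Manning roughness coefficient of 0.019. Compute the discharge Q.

Q = 132 m³/s

Flow area A = b·y = 7.58 × 4.25 = 32.22 m². Wetted perimeter P = b + 2y = 7.58 + 2×4.25 = 16.08 m.
Hydraulic radius R = A/P = 32.22/16.08 = 2.003 m.
Manning's equation: Q = (1/n) A R^(2/3) S^(1/2) = (1/0.019) × 32.22 × 2.003^(2/3) × 0.0024^(1/2) = 132 m³/s.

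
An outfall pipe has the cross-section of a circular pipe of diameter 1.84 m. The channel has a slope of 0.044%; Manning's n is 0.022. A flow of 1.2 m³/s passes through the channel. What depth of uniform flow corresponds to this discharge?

y_n = 1.24 m

Manning's equation rearranged: A R^(2/3) = nQ / (1·√S) = 0.022 × 1.2 / (√0.00044) = 1.259.
At y = 1.43 m: A R^(2/3) = 1.503 — high.
At y = 1.05 m: A R^(2/3) = 0.9845 — low.
At y = 1.24 m: A R^(2/3) = 1.261 — close enough.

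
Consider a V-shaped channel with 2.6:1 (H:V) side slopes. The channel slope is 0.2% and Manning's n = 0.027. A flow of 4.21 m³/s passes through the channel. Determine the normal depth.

y_n = 1.2 m

Manning's equation rearranged: A R^(2/3) = nQ / (1·√S) = 0.027 × 4.21 / (√0.002) = 2.542.
Try y = 1.35 m: A R^(2/3) = 3.482 — too large.
Try y = 0.866 m: A R^(2/3) = 1.066 — too small.
Try y = 1.2 m: A R^(2/3) = 2.544 — ≈ 2.542.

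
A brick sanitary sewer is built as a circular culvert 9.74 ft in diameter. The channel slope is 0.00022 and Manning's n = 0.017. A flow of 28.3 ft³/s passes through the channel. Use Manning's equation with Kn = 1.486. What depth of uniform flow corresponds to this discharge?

Manning's equation rearranged: A R^(2/3) = nQ / (1.486·√S) = 0.017 × 28.3 / (1.486 × √0.00022) = 21.83.
Trying y = 2.04 ft: A R^(2/3) = 12.96 — short.
Trying y = 2.65 ft: A R^(2/3) = 21.83 — matches.

y_n = 2.65 ft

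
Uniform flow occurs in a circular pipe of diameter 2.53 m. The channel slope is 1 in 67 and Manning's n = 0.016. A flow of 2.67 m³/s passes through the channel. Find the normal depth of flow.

Manning's equation rearranged: A R^(2/3) = nQ / (1·√S) = 0.016 × 2.67 / (√0.01493) = 0.3497.
Trying y = 0.623 m: A R^(2/3) = 0.4924 — too large.
Trying y = 0.375 m: A R^(2/3) = 0.1757 — too small.
Trying y = 0.525 m: A R^(2/3) = 0.3495 — matches.

y_n = 0.525 m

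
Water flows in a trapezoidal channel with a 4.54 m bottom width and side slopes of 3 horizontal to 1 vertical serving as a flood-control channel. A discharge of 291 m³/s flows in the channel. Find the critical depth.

y_c = 3.85 m

At critical depth, Q² T / (g A³) = 1, i.e. A³/T = Q²/g = 291²/9.81 = 8632.
Try y = 4.39 m: A³/T = 15220 — over.
Try y = 3.85 m: A³/T = 8600 — close enough.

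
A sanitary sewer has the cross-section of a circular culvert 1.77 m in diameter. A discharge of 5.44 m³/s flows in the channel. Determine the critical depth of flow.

At critical depth, Q² T / (g A³) = 1, i.e. A³/T = Q²/g = 5.44²/9.81 = 3.017.
Trying y = 1.03 m: A³/T = 1.878 — low.
Trying y = 1.32 m: A³/T = 4.945 — high.
Trying y = 1.16 m: A³/T = 2.967 — ≈ 3.017.

y_c = 1.16 m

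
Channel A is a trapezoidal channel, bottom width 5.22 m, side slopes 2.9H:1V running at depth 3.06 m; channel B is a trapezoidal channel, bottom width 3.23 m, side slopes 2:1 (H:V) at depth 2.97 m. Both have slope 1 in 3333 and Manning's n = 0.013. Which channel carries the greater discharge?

Channel A: With bottom width b = 5.22 m and side slope z = 2.9: A = (b + zy)y = (5.22 + 2.9×3.06)×3.06 = 43.13 m²; P = b + 2y√(1+z²) = 5.22 + 2×3.06×3.068 = 23.99 m. Hydraulic radius R = A/P = 43.13/23.99 = 1.797 m. Q_A = (1/0.013)·43.13·1.797^(2/3)·√0.0003 = 84.95 m³/s.
Channel B: With bottom width b = 3.23 m and side slope z = 2: A = (b + zy)y = (3.23 + 2×2.97)×2.97 = 27.23 m²; P = b + 2y√(1+z²) = 3.23 + 2×2.97×2.236 = 16.51 m. Hydraulic radius R = A/P = 27.23/16.51 = 1.649 m. Q_B = (1/0.013)·27.23·1.649^(2/3)·√0.0003 = 50.66 m³/s.
Q_A = 84.95 m³/s vs Q_B = 50.66 m³/s, so channel A carries more.

channel A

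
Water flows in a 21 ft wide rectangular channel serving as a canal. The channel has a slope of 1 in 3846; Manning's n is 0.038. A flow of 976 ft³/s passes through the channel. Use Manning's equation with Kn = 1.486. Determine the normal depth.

y_n = 20.3 ft

Manning's equation rearranged: A R^(2/3) = nQ / (1.486·√S) = 0.038 × 976 / (1.486 × √0.00026) = 1548.
Trying y = 24.1 ft: A R^(2/3) = 1907 — too large.
Trying y = 20.3 ft: A R^(2/3) = 1548 — close enough.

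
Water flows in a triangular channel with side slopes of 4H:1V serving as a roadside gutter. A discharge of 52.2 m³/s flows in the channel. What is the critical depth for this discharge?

At critical depth, Q² T / (g A³) = 1, i.e. A³/T = Q²/g = 52.2²/9.81 = 277.8.
At y = 2.46 m: A³/T = 720.7 — high.
At y = 1.41 m: A³/T = 44.58 — low.
At y = 2.03 m: A³/T = 275.8 — matches.

y_c = 2.03 m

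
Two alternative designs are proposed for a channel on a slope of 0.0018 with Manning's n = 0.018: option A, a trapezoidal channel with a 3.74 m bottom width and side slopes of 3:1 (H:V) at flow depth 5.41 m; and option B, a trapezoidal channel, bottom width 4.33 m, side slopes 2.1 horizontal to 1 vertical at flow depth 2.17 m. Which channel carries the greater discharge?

channel A

Channel A: With bottom width b = 3.74 m and side slope z = 3: A = (b + zy)y = (3.74 + 3×5.41)×5.41 = 108 m²; P = b + 2y√(1+z²) = 3.74 + 2×5.41×3.162 = 37.96 m. Hydraulic radius R = A/P = 108/37.96 = 2.846 m. Q_A = (1/0.018)·108·2.846^(2/3)·√0.0018 = 511.5 m³/s.
Channel B: With bottom width b = 4.33 m and side slope z = 2.1: A = (b + zy)y = (4.33 + 2.1×2.17)×2.17 = 19.28 m²; P = b + 2y√(1+z²) = 4.33 + 2×2.17×2.326 = 14.42 m. Hydraulic radius R = A/P = 19.28/14.42 = 1.337 m. Q_B = (1/0.018)·19.28·1.337^(2/3)·√0.0018 = 55.16 m³/s.
Q_A = 511.5 m³/s vs Q_B = 55.16 m³/s, so channel A carries more.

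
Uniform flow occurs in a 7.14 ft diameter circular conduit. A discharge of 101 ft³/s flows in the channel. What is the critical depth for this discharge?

y_c = 2.57 ft

At critical depth, Q² T / (g A³) = 1, i.e. A³/T = Q²/g = 101²/32.2 = 316.8.
At y = 3.03 ft: A³/T = 600 — high.
At y = 2.57 ft: A³/T = 318.6 — ≈ 316.8.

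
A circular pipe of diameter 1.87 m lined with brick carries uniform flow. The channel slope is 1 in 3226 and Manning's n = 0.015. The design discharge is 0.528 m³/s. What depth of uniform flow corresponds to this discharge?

y_n = 0.666 m

Manning's equation rearranged: A R^(2/3) = nQ / (1·√S) = 0.015 × 0.528 / (√0.00031) = 0.4498.
Trying y = 0.562 m: A R^(2/3) = 0.3251 — too small.
Trying y = 0.82 m: A R^(2/3) = 0.6582 — too large.
Trying y = 0.666 m: A R^(2/3) = 0.4495 — matches.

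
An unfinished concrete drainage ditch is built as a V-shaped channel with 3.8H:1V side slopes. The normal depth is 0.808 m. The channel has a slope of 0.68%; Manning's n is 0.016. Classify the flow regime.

For a triangular section with side slope z = 3.8: A = zy² = 3.8×0.808² = 2.481 m²; P = 2y√(1+z²) = 2×0.808×3.929 = 6.35 m.
Hydraulic radius R = A/P = 2.481/6.35 = 0.3907 m.
V = (1/n) R^(2/3) √S = (1/0.016) × 0.3907^(2/3) × √0.0068 = 2.754 m/s. Hydraulic depth D_h = A/T = 2.481/6.141 = 0.404 m.
Froude number Fr = V/√(g·D_h) = 2.754/√(9.81×0.404) = 1.38, which is greater than 1, so the flow is supercritical.

supercritical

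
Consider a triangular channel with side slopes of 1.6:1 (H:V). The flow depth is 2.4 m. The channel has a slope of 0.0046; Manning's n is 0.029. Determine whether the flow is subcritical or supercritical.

For a triangular section with side slope z = 1.6: A = zy² = 1.6×2.4² = 9.216 m²; P = 2y√(1+z²) = 2×2.4×1.887 = 9.057 m.
Hydraulic radius R = A/P = 9.216/9.057 = 1.018 m.
V = (1/n) R^(2/3) √S = (1/0.029) × 1.018^(2/3) × √0.0046 = 2.366 m/s. Hydraulic depth D_h = A/T = 9.216/7.68 = 1.2 m.
Froude number Fr = V/√(g·D_h) = 2.366/√(9.81×1.2) = 0.69, which is less than 1, so the flow is subcritical.

subcritical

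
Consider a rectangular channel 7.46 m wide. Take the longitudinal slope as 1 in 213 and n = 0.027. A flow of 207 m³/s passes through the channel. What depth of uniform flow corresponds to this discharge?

Manning's equation rearranged: A R^(2/3) = nQ / (1·√S) = 0.027 × 207 / (√0.004695) = 81.57.
At y = 5.36 m: A R^(2/3) = 67.63 — too small.
At y = 7.77 m: A R^(2/3) = 107.3 — too large.
At y = 6.22 m: A R^(2/3) = 81.59 — ≈ 81.57.

y_n = 6.22 m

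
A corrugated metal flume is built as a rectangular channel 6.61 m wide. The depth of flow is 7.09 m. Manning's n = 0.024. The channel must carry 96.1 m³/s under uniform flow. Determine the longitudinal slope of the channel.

Flow area A = b·y = 6.61 × 7.09 = 46.86 m². Wetted perimeter P = b + 2y = 6.61 + 2×7.09 = 20.79 m.
Hydraulic radius R = A/P = 46.86/20.79 = 2.254 m.
From Manning's equation, S = [nQ / (1 A R^(2/3))]² = [0.024 × 96.1 / (1 × 46.86 × 2.254^(2/3))]² = 0.000819.

S = 0.000819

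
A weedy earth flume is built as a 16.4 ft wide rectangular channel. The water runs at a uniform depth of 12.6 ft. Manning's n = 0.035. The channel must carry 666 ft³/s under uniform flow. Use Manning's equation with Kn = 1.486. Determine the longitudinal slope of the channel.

S = 0.00068

Flow area A = b·y = 16.4 × 12.6 = 206.6 ft². Wetted perimeter P = b + 2y = 16.4 + 2×12.6 = 41.6 ft.
Hydraulic radius R = A/P = 206.6/41.6 = 4.967 ft.
From Manning's equation, S = [nQ / (1.486 A R^(2/3))]² = [0.035 × 666 / (1.486 × 206.6 × 4.967^(2/3))]² = 0.00068.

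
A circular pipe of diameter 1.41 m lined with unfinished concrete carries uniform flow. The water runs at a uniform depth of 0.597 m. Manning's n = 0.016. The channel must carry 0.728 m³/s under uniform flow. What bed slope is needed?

For a circular section of diameter D = 1.41 m at depth y = 0.597 m, the central angle is θ = 2 arccos(1 − 2y/D) = 2.834 rad. Then A = (D²/8)(θ − sin θ) = 0.629 m² and P = Dθ/2 = 1.998 m.
Hydraulic radius R = A/P = 0.629/1.998 = 0.3148 m.
From Manning's equation, S = [nQ / (1 A R^(2/3))]² = [0.016 × 0.728 / (1 × 0.629 × 0.3148^(2/3))]² = 0.0016.

S = 0.0016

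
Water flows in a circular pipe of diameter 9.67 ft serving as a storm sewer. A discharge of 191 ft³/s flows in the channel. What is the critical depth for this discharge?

y_c = 3.26 ft

At critical depth, Q² T / (g A³) = 1, i.e. A³/T = Q²/g = 191²/32.2 = 1133.
At y = 3.78 ft: A³/T = 1995 — over.
At y = 2.89 ft: A³/T = 707.5 — short.
At y = 3.26 ft: A³/T = 1128 — ≈ 1133.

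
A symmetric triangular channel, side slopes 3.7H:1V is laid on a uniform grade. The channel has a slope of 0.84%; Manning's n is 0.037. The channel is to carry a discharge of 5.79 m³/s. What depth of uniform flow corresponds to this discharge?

Manning's equation rearranged: A R^(2/3) = nQ / (1·√S) = 0.037 × 5.79 / (√0.0084) = 2.337.
Try y = 1.26 m: A R^(2/3) = 4.217 — over.
Try y = 0.701 m: A R^(2/3) = 0.8829 — short.
Try y = 1.01 m: A R^(2/3) = 2.338 — ≈ 2.337.

y_n = 1.01 m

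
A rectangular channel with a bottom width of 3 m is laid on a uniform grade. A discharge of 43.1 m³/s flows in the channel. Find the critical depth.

y_c = 2.76 m

For a rectangular channel, critical depth y_c = (q²/g)^(1/3) where q = Q/b = 43.1/3 = 14.37 m²/s.
So y_c = (14.37²/9.81)^(1/3) = 2.76 m.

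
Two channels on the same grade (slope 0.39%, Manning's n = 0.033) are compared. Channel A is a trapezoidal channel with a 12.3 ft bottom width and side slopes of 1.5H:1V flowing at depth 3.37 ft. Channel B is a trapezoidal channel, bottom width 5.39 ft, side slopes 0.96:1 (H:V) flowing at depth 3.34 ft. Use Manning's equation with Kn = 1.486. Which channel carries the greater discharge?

channel A

Channel A: With bottom width b = 12.3 ft and side slope z = 1.5: A = (b + zy)y = (12.3 + 1.5×3.37)×3.37 = 58.49 ft²; P = b + 2y√(1+z²) = 12.3 + 2×3.37×1.803 = 24.45 ft. Hydraulic radius R = A/P = 58.49/24.45 = 2.392 ft. Q_A = (1.486/0.033)·58.49·2.392^(2/3)·√0.0039 = 294.2 ft³/s.
Channel B: With bottom width b = 5.39 ft and side slope z = 0.96: A = (b + zy)y = (5.39 + 0.96×3.34)×3.34 = 28.71 ft²; P = b + 2y√(1+z²) = 5.39 + 2×3.34×1.386 = 14.65 ft. Hydraulic radius R = A/P = 28.71/14.65 = 1.96 ft. Q_B = (1.486/0.033)·28.71·1.96^(2/3)·√0.0039 = 126.4 ft³/s.
Q_A = 294.2 ft³/s vs Q_B = 126.4 ft³/s, so channel A carries more.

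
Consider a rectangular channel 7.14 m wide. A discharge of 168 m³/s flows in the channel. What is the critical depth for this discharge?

For a rectangular channel, critical depth y_c = (q²/g)^(1/3) where q = Q/b = 168/7.14 = 23.53 m²/s.
So y_c = (23.53²/9.81)^(1/3) = 3.84 m.

y_c = 3.84 m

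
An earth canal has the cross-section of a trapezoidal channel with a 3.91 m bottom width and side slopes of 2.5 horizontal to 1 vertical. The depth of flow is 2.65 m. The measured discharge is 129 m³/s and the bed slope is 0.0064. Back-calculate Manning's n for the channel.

With bottom width b = 3.91 m and side slope z = 2.5: A = (b + zy)y = (3.91 + 2.5×2.65)×2.65 = 27.92 m²; P = b + 2y√(1+z²) = 3.91 + 2×2.65×2.693 = 18.18 m.
Hydraulic radius R = A/P = 27.92/18.18 = 1.536 m.
Rearranging Manning's equation: n = (1/Q) A R^(2/3) S^(1/2) = (1/129) × 27.92 × 1.536^(2/3) × √0.0064 = 0.023.

n = 0.023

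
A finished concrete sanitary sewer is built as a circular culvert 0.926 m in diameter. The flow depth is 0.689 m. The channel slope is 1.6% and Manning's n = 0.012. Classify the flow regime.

supercritical

For a circular section of diameter D = 0.926 m at depth y = 0.689 m, the central angle is θ = 2 arccos(1 − 2y/D) = 4.161 rad. Then A = (D²/8)(θ − sin θ) = 0.5374 m² and P = Dθ/2 = 1.927 m.
Hydraulic radius R = A/P = 0.5374/1.927 = 0.2789 m.
V = (1/n) R^(2/3) √S = (1/0.012) × 0.2789^(2/3) × √0.016 = 4.5 m/s. Hydraulic depth D_h = A/T = 0.5374/0.8082 = 0.6649 m.
Froude number Fr = V/√(g·D_h) = 4.5/√(9.81×0.6649) = 1.76, which is greater than 1, so the flow is supercritical.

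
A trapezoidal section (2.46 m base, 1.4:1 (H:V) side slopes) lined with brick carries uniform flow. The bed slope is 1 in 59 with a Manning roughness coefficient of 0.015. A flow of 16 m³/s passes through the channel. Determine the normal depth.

y_n = 0.782 m

Manning's equation rearranged: A R^(2/3) = nQ / (1·√S) = 0.015 × 16 / (√0.01695) = 1.843.
Try y = 0.925 m: A R^(2/3) = 2.513 — too large.
Try y = 0.562 m: A R^(2/3) = 1.016 — too small.
Try y = 0.782 m: A R^(2/3) = 1.843 — close enough.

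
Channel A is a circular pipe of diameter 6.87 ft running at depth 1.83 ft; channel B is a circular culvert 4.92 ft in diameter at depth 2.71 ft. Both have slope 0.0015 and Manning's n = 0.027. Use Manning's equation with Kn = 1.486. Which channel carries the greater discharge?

Channel A: For a circular section of diameter D = 6.87 ft at depth y = 1.83 ft, the central angle is θ = 2 arccos(1 − 2y/D) = 2.169 rad. Then A = (D²/8)(θ − sin θ) = 7.923 ft² and P = Dθ/2 = 7.451 ft. Hydraulic radius R = A/P = 7.923/7.451 = 1.063 ft. Q_A = (1.486/0.027)·7.923·1.063^(2/3)·√0.0015 = 17.6 ft³/s.
Channel B: For a circular section of diameter D = 4.92 ft at depth y = 2.71 ft, the central angle is θ = 2 arccos(1 − 2y/D) = 3.345 rad. Then A = (D²/8)(θ − sin θ) = 10.73 ft² and P = Dθ/2 = 8.229 ft. Hydraulic radius R = A/P = 10.73/8.229 = 1.304 ft. Q_B = (1.486/0.027)·10.73·1.304^(2/3)·√0.0015 = 27.31 ft³/s.
Q_A = 17.6 ft³/s vs Q_B = 27.31 ft³/s, so channel B carries more.

channel B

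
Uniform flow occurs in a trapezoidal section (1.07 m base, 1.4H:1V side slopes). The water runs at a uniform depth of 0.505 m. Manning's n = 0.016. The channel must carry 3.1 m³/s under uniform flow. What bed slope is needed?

S = 0.014

With bottom width b = 1.07 m and side slope z = 1.4: A = (b + zy)y = (1.07 + 1.4×0.505)×0.505 = 0.8974 m²; P = b + 2y√(1+z²) = 1.07 + 2×0.505×1.72 = 2.808 m.
Hydraulic radius R = A/P = 0.8974/2.808 = 0.3196 m.
From Manning's equation, S = [nQ / (1 A R^(2/3))]² = [0.016 × 3.1 / (1 × 0.8974 × 0.3196^(2/3))]² = 0.014.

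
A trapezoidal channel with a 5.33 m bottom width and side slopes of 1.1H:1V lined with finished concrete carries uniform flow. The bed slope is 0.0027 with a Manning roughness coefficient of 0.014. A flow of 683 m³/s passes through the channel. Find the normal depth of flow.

y_n = 6.58 m

Manning's equation rearranged: A R^(2/3) = nQ / (1·√S) = 0.014 × 683 / (√0.0027) = 184.
Try y = 7.4 m: A R^(2/3) = 236.2 — over.
Try y = 5.48 m: A R^(2/3) = 125.9 — short.
Try y = 6.58 m: A R^(2/3) = 184.1 — matches.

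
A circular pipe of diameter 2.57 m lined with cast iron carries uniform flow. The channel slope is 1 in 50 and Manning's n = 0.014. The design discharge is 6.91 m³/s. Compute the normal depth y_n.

Manning's equation rearranged: A R^(2/3) = nQ / (1·√S) = 0.014 × 6.91 / (√0.02) = 0.6841.
At y = 0.541 m: A R^(2/3) = 0.3751 — short.
At y = 0.907 m: A R^(2/3) = 1.032 — over.
At y = 0.732 m: A R^(2/3) = 0.6838 — close enough.

y_n = 0.732 m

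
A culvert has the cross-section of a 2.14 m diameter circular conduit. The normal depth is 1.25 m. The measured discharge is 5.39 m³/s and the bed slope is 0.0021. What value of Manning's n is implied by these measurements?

For a circular section of diameter D = 2.14 m at depth y = 1.25 m, the central angle is θ = 2 arccos(1 − 2y/D) = 3.48 rad. Then A = (D²/8)(θ − sin θ) = 2.182 m² and P = Dθ/2 = 3.723 m.
Hydraulic radius R = A/P = 2.182/3.723 = 0.586 m.
Rearranging Manning's equation: n = (1/Q) A R^(2/3) S^(1/2) = (1/5.39) × 2.182 × 0.586^(2/3) × √0.0021 = 0.013.

n = 0.013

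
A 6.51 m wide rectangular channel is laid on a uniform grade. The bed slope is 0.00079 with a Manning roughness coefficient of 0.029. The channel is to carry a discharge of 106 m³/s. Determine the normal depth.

Manning's equation rearranged: A R^(2/3) = nQ / (1·√S) = 0.029 × 106 / (√0.00079) = 109.4.
Trying y = 7.6 m: A R^(2/3) = 85.68 — low.
Trying y = 10.3 m: A R^(2/3) = 122.6 — high.
Trying y = 9.34 m: A R^(2/3) = 109.4 — ≈ 109.4.

y_n = 9.34 m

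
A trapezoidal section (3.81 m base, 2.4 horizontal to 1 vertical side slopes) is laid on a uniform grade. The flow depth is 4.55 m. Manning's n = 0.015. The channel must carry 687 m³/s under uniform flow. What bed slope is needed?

S = 0.0072

With bottom width b = 3.81 m and side slope z = 2.4: A = (b + zy)y = (3.81 + 2.4×4.55)×4.55 = 67.02 m²; P = b + 2y√(1+z²) = 3.81 + 2×4.55×2.6 = 27.47 m.
Hydraulic radius R = A/P = 67.02/27.47 = 2.44 m.
From Manning's equation, S = [nQ / (1 A R^(2/3))]² = [0.015 × 687 / (1 × 67.02 × 2.44^(2/3))]² = 0.0072.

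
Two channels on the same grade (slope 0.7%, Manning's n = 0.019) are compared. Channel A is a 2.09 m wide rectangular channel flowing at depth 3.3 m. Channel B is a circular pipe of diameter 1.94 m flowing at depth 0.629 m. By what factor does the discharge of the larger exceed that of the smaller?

Channel A: Flow area A = b·y = 2.09 × 3.3 = 6.897 m². Wetted perimeter P = b + 2y = 2.09 + 2×3.3 = 8.69 m. Hydraulic radius R = A/P = 6.897/8.69 = 0.7937 m. Q_A = (1/0.019)·6.897·0.7937^(2/3)·√0.007 = 26.03 m³/s.
Channel B: For a circular section of diameter D = 1.94 m at depth y = 0.629 m, the central angle is θ = 2 arccos(1 − 2y/D) = 2.423 rad. Then A = (D²/8)(θ − sin θ) = 0.8303 m² and P = Dθ/2 = 2.35 m. Hydraulic radius R = A/P = 0.8303/2.35 = 0.3533 m. Q_B = (1/0.019)·0.8303·0.3533^(2/3)·√0.007 = 1.827 m³/s.
The larger discharge is 26.03 m³/s and the smaller is 1.827 m³/s; the ratio is 14.2.

14.2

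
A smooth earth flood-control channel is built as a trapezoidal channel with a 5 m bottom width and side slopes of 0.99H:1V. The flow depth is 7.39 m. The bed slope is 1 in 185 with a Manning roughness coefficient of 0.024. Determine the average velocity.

V = 7.1 m/s

With bottom width b = 5 m and side slope z = 0.99: A = (b + zy)y = (5 + 0.99×7.39)×7.39 = 91.02 m²; P = b + 2y√(1+z²) = 5 + 2×7.39×1.407 = 25.8 m.
Hydraulic radius R = A/P = 91.02/25.8 = 3.528 m.
From Manning's equation, V = (1/n) R^(2/3) S^(1/2) = (1/0.024) × 3.528^(2/3) × 0.005405^(1/2) = 7.1 m/s.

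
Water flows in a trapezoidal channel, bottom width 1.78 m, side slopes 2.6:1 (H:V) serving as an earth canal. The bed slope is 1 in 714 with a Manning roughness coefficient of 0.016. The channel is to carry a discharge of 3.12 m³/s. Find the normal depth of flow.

Manning's equation rearranged: A R^(2/3) = nQ / (1·√S) = 0.016 × 3.12 / (√0.001401) = 1.334.
Try y = 0.749 m: A R^(2/3) = 1.685 — high.
Try y = 0.586 m: A R^(2/3) = 1.022 — low.
Try y = 0.668 m: A R^(2/3) = 1.332 — ≈ 1.334.

y_n = 0.668 m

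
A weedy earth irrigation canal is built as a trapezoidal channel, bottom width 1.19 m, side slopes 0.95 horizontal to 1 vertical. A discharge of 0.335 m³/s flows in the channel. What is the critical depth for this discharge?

At critical depth, Q² T / (g A³) = 1, i.e. A³/T = Q²/g = 0.335²/9.81 = 0.01144.
Trying y = 0.239 m: A³/T = 0.02363 — too large.
Trying y = 0.15 m: A³/T = 0.005414 — too small.
Trying y = 0.19 m: A³/T = 0.01138 — close enough.

y_c = 0.19 m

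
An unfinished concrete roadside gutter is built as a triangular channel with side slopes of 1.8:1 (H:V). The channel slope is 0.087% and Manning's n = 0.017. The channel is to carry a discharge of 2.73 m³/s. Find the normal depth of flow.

Manning's equation rearranged: A R^(2/3) = nQ / (1·√S) = 0.017 × 2.73 / (√0.00087) = 1.573.
Try y = 1.41 m: A R^(2/3) = 2.592 — too large.
Try y = 0.896 m: A R^(2/3) = 0.7735 — too small.
Try y = 1.17 m: A R^(2/3) = 1.576 — matches.

y_n = 1.17 m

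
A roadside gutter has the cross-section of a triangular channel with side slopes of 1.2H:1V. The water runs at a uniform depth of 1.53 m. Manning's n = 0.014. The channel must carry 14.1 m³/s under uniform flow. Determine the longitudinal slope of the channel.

S = 0.01

For a triangular section with side slope z = 1.2: A = zy² = 1.2×1.53² = 2.809 m²; P = 2y√(1+z²) = 2×1.53×1.562 = 4.78 m.
Hydraulic radius R = A/P = 2.809/4.78 = 0.5877 m.
From Manning's equation, S = [nQ / (1 A R^(2/3))]² = [0.014 × 14.1 / (1 × 2.809 × 0.5877^(2/3))]² = 0.01.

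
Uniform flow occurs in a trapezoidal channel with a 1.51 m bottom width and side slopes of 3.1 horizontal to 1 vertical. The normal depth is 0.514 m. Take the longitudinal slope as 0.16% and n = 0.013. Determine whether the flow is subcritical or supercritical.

With bottom width b = 1.51 m and side slope z = 3.1: A = (b + zy)y = (1.51 + 3.1×0.514)×0.514 = 1.595 m²; P = b + 2y√(1+z²) = 1.51 + 2×0.514×3.257 = 4.859 m.
Hydraulic radius R = A/P = 1.595/4.859 = 0.3283 m.
V = (1/n) R^(2/3) √S = (1/0.013) × 0.3283^(2/3) × √0.0016 = 1.464 m/s. Hydraulic depth D_h = A/T = 1.595/4.697 = 0.3396 m.
Froude number Fr = V/√(g·D_h) = 1.464/√(9.81×0.3396) = 0.802, which is less than 1, so the flow is subcritical.

subcritical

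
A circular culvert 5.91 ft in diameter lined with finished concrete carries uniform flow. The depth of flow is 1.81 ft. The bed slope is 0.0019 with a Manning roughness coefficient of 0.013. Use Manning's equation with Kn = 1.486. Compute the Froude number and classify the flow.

For a circular section of diameter D = 5.91 ft at depth y = 1.81 ft, the central angle is θ = 2 arccos(1 − 2y/D) = 2.346 rad. Then A = (D²/8)(θ − sin θ) = 7.123 ft² and P = Dθ/2 = 6.932 ft.
Hydraulic radius R = A/P = 7.123/6.932 = 1.028 ft.
V = (1.486/n) R^(2/3) √S = (1.486/0.013) × 1.028^(2/3) × √0.0019 = 5.074 ft/s. Hydraulic depth D_h = A/T = 7.123/5.448 = 1.307 ft.
Froude number Fr = V/√(g·D_h) = 5.074/√(32.2×1.307) = 0.782, which is less than 1, so the flow is subcritical.

subcritical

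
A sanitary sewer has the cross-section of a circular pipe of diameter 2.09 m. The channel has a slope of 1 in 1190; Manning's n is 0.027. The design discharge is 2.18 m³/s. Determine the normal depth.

y_n = 1.57 m

Manning's equation rearranged: A R^(2/3) = nQ / (1·√S) = 0.027 × 2.18 / (√0.0008403) = 2.03.
At y = 1.15 m: A R^(2/3) = 1.304 — too small.
At y = 1.94 m: A R^(2/3) = 2.392 — too large.
At y = 1.57 m: A R^(2/3) = 2.033 — ≈ 2.03.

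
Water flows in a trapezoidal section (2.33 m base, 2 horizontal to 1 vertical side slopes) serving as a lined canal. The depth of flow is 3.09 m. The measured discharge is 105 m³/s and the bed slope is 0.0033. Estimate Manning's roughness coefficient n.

With bottom width b = 2.33 m and side slope z = 2: A = (b + zy)y = (2.33 + 2×3.09)×3.09 = 26.3 m²; P = b + 2y√(1+z²) = 2.33 + 2×3.09×2.236 = 16.15 m.
Hydraulic radius R = A/P = 26.3/16.15 = 1.628 m.
Rearranging Manning's equation: n = (1/Q) A R^(2/3) S^(1/2) = (1/105) × 26.3 × 1.628^(2/3) × √0.0033 = 0.0199.

n = 0.0199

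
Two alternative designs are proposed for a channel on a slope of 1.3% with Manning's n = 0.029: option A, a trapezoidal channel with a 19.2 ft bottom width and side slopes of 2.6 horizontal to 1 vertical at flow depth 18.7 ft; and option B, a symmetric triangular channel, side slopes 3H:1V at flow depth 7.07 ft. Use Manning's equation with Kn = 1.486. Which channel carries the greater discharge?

Channel A: With bottom width b = 19.2 ft and side slope z = 2.6: A = (b + zy)y = (19.2 + 2.6×18.7)×18.7 = 1268 ft²; P = b + 2y√(1+z²) = 19.2 + 2×18.7×2.786 = 123.4 ft. Hydraulic radius R = A/P = 1268/123.4 = 10.28 ft. Q_A = (1.486/0.029)·1268·10.28^(2/3)·√0.013 = 35030 ft³/s.
Channel B: For a triangular section with side slope z = 3: A = zy² = 3×7.07² = 150 ft²; P = 2y√(1+z²) = 2×7.07×3.162 = 44.71 ft. Hydraulic radius R = A/P = 150/44.71 = 3.354 ft. Q_B = (1.486/0.029)·150·3.354^(2/3)·√0.013 = 1963 ft³/s.
Q_A = 35030 ft³/s vs Q_B = 1963 ft³/s, so channel A carries more.

channel A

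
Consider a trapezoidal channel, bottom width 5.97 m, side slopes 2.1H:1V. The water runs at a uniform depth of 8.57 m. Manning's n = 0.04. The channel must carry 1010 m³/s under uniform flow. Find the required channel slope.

S = 0.00524

With bottom width b = 5.97 m and side slope z = 2.1: A = (b + zy)y = (5.97 + 2.1×8.57)×8.57 = 205.4 m²; P = b + 2y√(1+z²) = 5.97 + 2×8.57×2.326 = 45.84 m.
Hydraulic radius R = A/P = 205.4/45.84 = 4.481 m.
From Manning's equation, S = [nQ / (1 A R^(2/3))]² = [0.04 × 1010 / (1 × 205.4 × 4.481^(2/3))]² = 0.00524.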